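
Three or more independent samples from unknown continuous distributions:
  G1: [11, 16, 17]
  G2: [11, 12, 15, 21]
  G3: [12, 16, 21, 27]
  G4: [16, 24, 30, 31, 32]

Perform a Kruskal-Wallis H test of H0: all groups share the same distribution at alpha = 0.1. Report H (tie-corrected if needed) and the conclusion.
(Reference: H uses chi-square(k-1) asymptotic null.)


Step 1: Combine all N = 16 observations and assign midranks.
sorted (value, group, rank): (11,G1,1.5), (11,G2,1.5), (12,G2,3.5), (12,G3,3.5), (15,G2,5), (16,G1,7), (16,G3,7), (16,G4,7), (17,G1,9), (21,G2,10.5), (21,G3,10.5), (24,G4,12), (27,G3,13), (30,G4,14), (31,G4,15), (32,G4,16)
Step 2: Sum ranks within each group.
R_1 = 17.5 (n_1 = 3)
R_2 = 20.5 (n_2 = 4)
R_3 = 34 (n_3 = 4)
R_4 = 64 (n_4 = 5)
Step 3: H = 12/(N(N+1)) * sum(R_i^2/n_i) - 3(N+1)
     = 12/(16*17) * (17.5^2/3 + 20.5^2/4 + 34^2/4 + 64^2/5) - 3*17
     = 0.044118 * 1315.35 - 51
     = 7.029963.
Step 4: Ties present; correction factor C = 1 - 42/(16^3 - 16) = 0.989706. Corrected H = 7.029963 / 0.989706 = 7.103083.
Step 5: Under H0, H ~ chi^2(3); p-value = 0.068684.
Step 6: alpha = 0.1. reject H0.

H = 7.1031, df = 3, p = 0.068684, reject H0.


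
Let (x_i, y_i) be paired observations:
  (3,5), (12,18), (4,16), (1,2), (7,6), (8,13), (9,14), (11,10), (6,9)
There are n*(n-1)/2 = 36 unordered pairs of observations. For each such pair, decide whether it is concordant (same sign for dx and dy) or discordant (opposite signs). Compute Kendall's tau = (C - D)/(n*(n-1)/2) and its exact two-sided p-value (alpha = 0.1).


Step 1: Enumerate the 36 unordered pairs (i,j) with i<j and classify each by sign(x_j-x_i) * sign(y_j-y_i).
  (1,2):dx=+9,dy=+13->C; (1,3):dx=+1,dy=+11->C; (1,4):dx=-2,dy=-3->C; (1,5):dx=+4,dy=+1->C
  (1,6):dx=+5,dy=+8->C; (1,7):dx=+6,dy=+9->C; (1,8):dx=+8,dy=+5->C; (1,9):dx=+3,dy=+4->C
  (2,3):dx=-8,dy=-2->C; (2,4):dx=-11,dy=-16->C; (2,5):dx=-5,dy=-12->C; (2,6):dx=-4,dy=-5->C
  (2,7):dx=-3,dy=-4->C; (2,8):dx=-1,dy=-8->C; (2,9):dx=-6,dy=-9->C; (3,4):dx=-3,dy=-14->C
  (3,5):dx=+3,dy=-10->D; (3,6):dx=+4,dy=-3->D; (3,7):dx=+5,dy=-2->D; (3,8):dx=+7,dy=-6->D
  (3,9):dx=+2,dy=-7->D; (4,5):dx=+6,dy=+4->C; (4,6):dx=+7,dy=+11->C; (4,7):dx=+8,dy=+12->C
  (4,8):dx=+10,dy=+8->C; (4,9):dx=+5,dy=+7->C; (5,6):dx=+1,dy=+7->C; (5,7):dx=+2,dy=+8->C
  (5,8):dx=+4,dy=+4->C; (5,9):dx=-1,dy=+3->D; (6,7):dx=+1,dy=+1->C; (6,8):dx=+3,dy=-3->D
  (6,9):dx=-2,dy=-4->C; (7,8):dx=+2,dy=-4->D; (7,9):dx=-3,dy=-5->C; (8,9):dx=-5,dy=-1->C
Step 2: C = 28, D = 8, total pairs = 36.
Step 3: tau = (C - D)/(n(n-1)/2) = (28 - 8)/36 = 0.555556.
Step 4: Exact two-sided p-value (enumerate n! = 362880 permutations of y under H0): p = 0.044615.
Step 5: alpha = 0.1. reject H0.

tau_b = 0.5556 (C=28, D=8), p = 0.044615, reject H0.


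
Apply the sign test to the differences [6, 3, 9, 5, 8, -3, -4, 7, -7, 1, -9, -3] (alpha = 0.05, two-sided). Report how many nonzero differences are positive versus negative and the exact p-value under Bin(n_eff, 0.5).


Step 1: Discard zero differences. Original n = 12; n_eff = number of nonzero differences = 12.
Nonzero differences (with sign): +6, +3, +9, +5, +8, -3, -4, +7, -7, +1, -9, -3
Step 2: Count signs: positive = 7, negative = 5.
Step 3: Under H0: P(positive) = 0.5, so the number of positives S ~ Bin(12, 0.5).
Step 4: Two-sided exact p-value = sum of Bin(12,0.5) probabilities at or below the observed probability = 0.774414.
Step 5: alpha = 0.05. fail to reject H0.

n_eff = 12, pos = 7, neg = 5, p = 0.774414, fail to reject H0.


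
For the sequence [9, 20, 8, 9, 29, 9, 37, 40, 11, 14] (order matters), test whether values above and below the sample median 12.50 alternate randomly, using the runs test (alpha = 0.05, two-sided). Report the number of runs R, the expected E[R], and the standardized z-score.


Step 1: Compute median = 12.50; label A = above, B = below.
Labels in order: BABBABAABA  (n_A = 5, n_B = 5)
Step 2: Count runs R = 8.
Step 3: Under H0 (random ordering), E[R] = 2*n_A*n_B/(n_A+n_B) + 1 = 2*5*5/10 + 1 = 6.0000.
        Var[R] = 2*n_A*n_B*(2*n_A*n_B - n_A - n_B) / ((n_A+n_B)^2 * (n_A+n_B-1)) = 2000/900 = 2.2222.
        SD[R] = 1.4907.
Step 4: Continuity-corrected z = (R - 0.5 - E[R]) / SD[R] = (8 - 0.5 - 6.0000) / 1.4907 = 1.0062.
Step 5: Two-sided p-value via normal approximation = 2*(1 - Phi(|z|)) = 0.314305.
Step 6: alpha = 0.05. fail to reject H0.

R = 8, z = 1.0062, p = 0.314305, fail to reject H0.


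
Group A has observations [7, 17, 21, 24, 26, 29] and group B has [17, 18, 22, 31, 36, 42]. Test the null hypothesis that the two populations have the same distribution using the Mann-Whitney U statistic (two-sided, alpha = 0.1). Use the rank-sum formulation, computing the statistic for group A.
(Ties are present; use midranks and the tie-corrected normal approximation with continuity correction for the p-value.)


Step 1: Combine and sort all 12 observations; assign midranks.
sorted (value, group): (7,X), (17,X), (17,Y), (18,Y), (21,X), (22,Y), (24,X), (26,X), (29,X), (31,Y), (36,Y), (42,Y)
ranks: 7->1, 17->2.5, 17->2.5, 18->4, 21->5, 22->6, 24->7, 26->8, 29->9, 31->10, 36->11, 42->12
Step 2: Rank sum for X: R1 = 1 + 2.5 + 5 + 7 + 8 + 9 = 32.5.
Step 3: U_X = R1 - n1(n1+1)/2 = 32.5 - 6*7/2 = 32.5 - 21 = 11.5.
       U_Y = n1*n2 - U_X = 36 - 11.5 = 24.5.
Step 4: Ties are present, so use the tie-corrected normal approximation (with continuity correction) for the p-value.
Step 5: p-value = 0.335822; compare to alpha = 0.1. fail to reject H0.

U_X = 11.5, p = 0.335822, fail to reject H0 at alpha = 0.1.


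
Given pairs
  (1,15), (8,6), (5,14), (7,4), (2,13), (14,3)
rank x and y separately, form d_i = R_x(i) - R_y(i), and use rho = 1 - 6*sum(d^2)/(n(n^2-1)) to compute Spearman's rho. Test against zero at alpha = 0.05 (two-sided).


Step 1: Rank x and y separately (midranks; no ties here).
rank(x): 1->1, 8->5, 5->3, 7->4, 2->2, 14->6
rank(y): 15->6, 6->3, 14->5, 4->2, 13->4, 3->1
Step 2: d_i = R_x(i) - R_y(i); compute d_i^2.
  (1-6)^2=25, (5-3)^2=4, (3-5)^2=4, (4-2)^2=4, (2-4)^2=4, (6-1)^2=25
sum(d^2) = 66.
Step 3: rho = 1 - 6*66 / (6*(6^2 - 1)) = 1 - 396/210 = -0.885714.
Step 4: Under H0, t = rho * sqrt((n-2)/(1-rho^2)) = -3.8158 ~ t(4).
Step 5: Two-sided p-value from the t-distribution with 4 df = 0.018845.
Step 6: alpha = 0.05. reject H0.

rho = -0.8857, p = 0.018845, reject H0 at alpha = 0.05.


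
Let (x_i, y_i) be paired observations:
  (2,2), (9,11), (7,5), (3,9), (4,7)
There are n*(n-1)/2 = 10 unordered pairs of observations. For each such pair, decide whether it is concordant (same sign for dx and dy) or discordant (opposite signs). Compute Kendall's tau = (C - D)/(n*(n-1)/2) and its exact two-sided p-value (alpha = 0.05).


Step 1: Enumerate the 10 unordered pairs (i,j) with i<j and classify each by sign(x_j-x_i) * sign(y_j-y_i).
  (1,2):dx=+7,dy=+9->C; (1,3):dx=+5,dy=+3->C; (1,4):dx=+1,dy=+7->C; (1,5):dx=+2,dy=+5->C
  (2,3):dx=-2,dy=-6->C; (2,4):dx=-6,dy=-2->C; (2,5):dx=-5,dy=-4->C; (3,4):dx=-4,dy=+4->D
  (3,5):dx=-3,dy=+2->D; (4,5):dx=+1,dy=-2->D
Step 2: C = 7, D = 3, total pairs = 10.
Step 3: tau = (C - D)/(n(n-1)/2) = (7 - 3)/10 = 0.400000.
Step 4: Exact two-sided p-value (enumerate n! = 120 permutations of y under H0): p = 0.483333.
Step 5: alpha = 0.05. fail to reject H0.

tau_b = 0.4000 (C=7, D=3), p = 0.483333, fail to reject H0.


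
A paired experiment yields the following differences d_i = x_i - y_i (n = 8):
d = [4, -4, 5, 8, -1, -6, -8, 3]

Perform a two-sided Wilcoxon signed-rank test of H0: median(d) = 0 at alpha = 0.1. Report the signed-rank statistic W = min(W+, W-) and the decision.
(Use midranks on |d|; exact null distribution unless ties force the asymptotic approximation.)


Step 1: Drop any zero differences (none here) and take |d_i|.
|d| = [4, 4, 5, 8, 1, 6, 8, 3]
Step 2: Midrank |d_i| (ties get averaged ranks).
ranks: |4|->3.5, |4|->3.5, |5|->5, |8|->7.5, |1|->1, |6|->6, |8|->7.5, |3|->2
Step 3: Attach original signs; sum ranks with positive sign and with negative sign.
W+ = 3.5 + 5 + 7.5 + 2 = 18
W- = 3.5 + 1 + 6 + 7.5 = 18
(Check: W+ + W- = 36 should equal n(n+1)/2 = 36.)
Step 4: Test statistic W = min(W+, W-) = 18.
Step 5: Ties in |d|, so use the tie-corrected normal approximation.
        E[W] = n(n+1)/4 = 8*9/4 = 18.
        Tie groups: |d|=4 (t=2), |d|=8 (t=2); sum(t^3 - t) = 12.
        Var[W] = n(n+1)(2n+1)/24 - sum(t^3-t)/48 = 1224/24 - 12/48 = 50.75.
        z = (W - E[W]) / sqrt(Var[W]) = (18 - 18) / 7.1239 = 0.0000.
        Two-sided p = 2*Phi(z) = 1.000000.
Step 6: alpha = 0.1. fail to reject H0.

W+ = 18, W- = 18, W = min = 18, p = 1.000000, fail to reject H0.


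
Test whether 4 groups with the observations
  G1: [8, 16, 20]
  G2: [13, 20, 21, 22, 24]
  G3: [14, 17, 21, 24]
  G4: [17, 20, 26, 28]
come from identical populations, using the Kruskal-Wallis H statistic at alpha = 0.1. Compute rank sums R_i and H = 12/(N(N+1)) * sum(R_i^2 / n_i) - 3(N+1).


Step 1: Combine all N = 16 observations and assign midranks.
sorted (value, group, rank): (8,G1,1), (13,G2,2), (14,G3,3), (16,G1,4), (17,G3,5.5), (17,G4,5.5), (20,G1,8), (20,G2,8), (20,G4,8), (21,G2,10.5), (21,G3,10.5), (22,G2,12), (24,G2,13.5), (24,G3,13.5), (26,G4,15), (28,G4,16)
Step 2: Sum ranks within each group.
R_1 = 13 (n_1 = 3)
R_2 = 46 (n_2 = 5)
R_3 = 32.5 (n_3 = 4)
R_4 = 44.5 (n_4 = 4)
Step 3: H = 12/(N(N+1)) * sum(R_i^2/n_i) - 3(N+1)
     = 12/(16*17) * (13^2/3 + 46^2/5 + 32.5^2/4 + 44.5^2/4) - 3*17
     = 0.044118 * 1238.66 - 51
     = 3.646691.
Step 4: Ties present; correction factor C = 1 - 42/(16^3 - 16) = 0.989706. Corrected H = 3.646691 / 0.989706 = 3.684621.
Step 5: Under H0, H ~ chi^2(3); p-value = 0.297595.
Step 6: alpha = 0.1. fail to reject H0.

H = 3.6846, df = 3, p = 0.297595, fail to reject H0.


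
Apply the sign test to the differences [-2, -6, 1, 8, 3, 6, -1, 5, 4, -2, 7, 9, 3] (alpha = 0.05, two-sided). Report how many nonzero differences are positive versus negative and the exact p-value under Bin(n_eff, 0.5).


Step 1: Discard zero differences. Original n = 13; n_eff = number of nonzero differences = 13.
Nonzero differences (with sign): -2, -6, +1, +8, +3, +6, -1, +5, +4, -2, +7, +9, +3
Step 2: Count signs: positive = 9, negative = 4.
Step 3: Under H0: P(positive) = 0.5, so the number of positives S ~ Bin(13, 0.5).
Step 4: Two-sided exact p-value = sum of Bin(13,0.5) probabilities at or below the observed probability = 0.266846.
Step 5: alpha = 0.05. fail to reject H0.

n_eff = 13, pos = 9, neg = 4, p = 0.266846, fail to reject H0.


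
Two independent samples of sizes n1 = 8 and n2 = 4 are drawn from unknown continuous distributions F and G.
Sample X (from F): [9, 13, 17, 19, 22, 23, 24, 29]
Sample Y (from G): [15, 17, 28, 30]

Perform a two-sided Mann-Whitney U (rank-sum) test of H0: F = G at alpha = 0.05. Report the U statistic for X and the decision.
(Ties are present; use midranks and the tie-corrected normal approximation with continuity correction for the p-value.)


Step 1: Combine and sort all 12 observations; assign midranks.
sorted (value, group): (9,X), (13,X), (15,Y), (17,X), (17,Y), (19,X), (22,X), (23,X), (24,X), (28,Y), (29,X), (30,Y)
ranks: 9->1, 13->2, 15->3, 17->4.5, 17->4.5, 19->6, 22->7, 23->8, 24->9, 28->10, 29->11, 30->12
Step 2: Rank sum for X: R1 = 1 + 2 + 4.5 + 6 + 7 + 8 + 9 + 11 = 48.5.
Step 3: U_X = R1 - n1(n1+1)/2 = 48.5 - 8*9/2 = 48.5 - 36 = 12.5.
       U_Y = n1*n2 - U_X = 32 - 12.5 = 19.5.
Step 4: Ties are present, so use the tie-corrected normal approximation (with continuity correction) for the p-value.
Step 5: p-value = 0.609759; compare to alpha = 0.05. fail to reject H0.

U_X = 12.5, p = 0.609759, fail to reject H0 at alpha = 0.05.


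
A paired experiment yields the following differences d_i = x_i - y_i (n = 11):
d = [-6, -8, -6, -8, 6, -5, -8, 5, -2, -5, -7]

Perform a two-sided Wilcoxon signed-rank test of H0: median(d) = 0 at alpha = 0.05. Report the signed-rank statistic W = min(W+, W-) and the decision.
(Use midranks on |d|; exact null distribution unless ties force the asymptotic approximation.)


Step 1: Drop any zero differences (none here) and take |d_i|.
|d| = [6, 8, 6, 8, 6, 5, 8, 5, 2, 5, 7]
Step 2: Midrank |d_i| (ties get averaged ranks).
ranks: |6|->6, |8|->10, |6|->6, |8|->10, |6|->6, |5|->3, |8|->10, |5|->3, |2|->1, |5|->3, |7|->8
Step 3: Attach original signs; sum ranks with positive sign and with negative sign.
W+ = 6 + 3 = 9
W- = 6 + 10 + 6 + 10 + 3 + 10 + 1 + 3 + 8 = 57
(Check: W+ + W- = 66 should equal n(n+1)/2 = 66.)
Step 4: Test statistic W = min(W+, W-) = 9.
Step 5: Ties in |d|, so use the tie-corrected normal approximation.
        E[W] = n(n+1)/4 = 11*12/4 = 33.
        Tie groups: |d|=5 (t=3), |d|=6 (t=3), |d|=8 (t=3); sum(t^3 - t) = 72.
        Var[W] = n(n+1)(2n+1)/24 - sum(t^3-t)/48 = 3036/24 - 72/48 = 125.
        z = (W - E[W]) / sqrt(Var[W]) = (9 - 33) / 11.1803 = -2.1466.
        Two-sided p = 2*Phi(z) = 0.031823.
Step 6: alpha = 0.05. reject H0.

W+ = 9, W- = 57, W = min = 9, p = 0.031823, reject H0.


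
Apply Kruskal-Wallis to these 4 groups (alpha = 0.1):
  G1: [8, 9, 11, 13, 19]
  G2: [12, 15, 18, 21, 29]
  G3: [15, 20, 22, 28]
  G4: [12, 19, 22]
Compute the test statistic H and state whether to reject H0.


Step 1: Combine all N = 17 observations and assign midranks.
sorted (value, group, rank): (8,G1,1), (9,G1,2), (11,G1,3), (12,G2,4.5), (12,G4,4.5), (13,G1,6), (15,G2,7.5), (15,G3,7.5), (18,G2,9), (19,G1,10.5), (19,G4,10.5), (20,G3,12), (21,G2,13), (22,G3,14.5), (22,G4,14.5), (28,G3,16), (29,G2,17)
Step 2: Sum ranks within each group.
R_1 = 22.5 (n_1 = 5)
R_2 = 51 (n_2 = 5)
R_3 = 50 (n_3 = 4)
R_4 = 29.5 (n_4 = 3)
Step 3: H = 12/(N(N+1)) * sum(R_i^2/n_i) - 3(N+1)
     = 12/(17*18) * (22.5^2/5 + 51^2/5 + 50^2/4 + 29.5^2/3) - 3*18
     = 0.039216 * 1536.53 - 54
     = 6.256209.
Step 4: Ties present; correction factor C = 1 - 24/(17^3 - 17) = 0.995098. Corrected H = 6.256209 / 0.995098 = 6.287028.
Step 5: Under H0, H ~ chi^2(3); p-value = 0.098451.
Step 6: alpha = 0.1. reject H0.

H = 6.2870, df = 3, p = 0.098451, reject H0.


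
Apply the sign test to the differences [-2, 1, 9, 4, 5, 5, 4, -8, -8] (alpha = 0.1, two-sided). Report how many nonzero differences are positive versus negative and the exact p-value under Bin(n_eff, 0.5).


Step 1: Discard zero differences. Original n = 9; n_eff = number of nonzero differences = 9.
Nonzero differences (with sign): -2, +1, +9, +4, +5, +5, +4, -8, -8
Step 2: Count signs: positive = 6, negative = 3.
Step 3: Under H0: P(positive) = 0.5, so the number of positives S ~ Bin(9, 0.5).
Step 4: Two-sided exact p-value = sum of Bin(9,0.5) probabilities at or below the observed probability = 0.507812.
Step 5: alpha = 0.1. fail to reject H0.

n_eff = 9, pos = 6, neg = 3, p = 0.507812, fail to reject H0.


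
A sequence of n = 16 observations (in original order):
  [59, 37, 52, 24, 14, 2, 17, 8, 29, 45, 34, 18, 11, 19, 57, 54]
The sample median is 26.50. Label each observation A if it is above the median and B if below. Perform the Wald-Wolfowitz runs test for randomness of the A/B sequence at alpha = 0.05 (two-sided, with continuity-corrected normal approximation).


Step 1: Compute median = 26.50; label A = above, B = below.
Labels in order: AAABBBBBAAABBBAA  (n_A = 8, n_B = 8)
Step 2: Count runs R = 5.
Step 3: Under H0 (random ordering), E[R] = 2*n_A*n_B/(n_A+n_B) + 1 = 2*8*8/16 + 1 = 9.0000.
        Var[R] = 2*n_A*n_B*(2*n_A*n_B - n_A - n_B) / ((n_A+n_B)^2 * (n_A+n_B-1)) = 14336/3840 = 3.7333.
        SD[R] = 1.9322.
Step 4: Continuity-corrected z = (R + 0.5 - E[R]) / SD[R] = (5 + 0.5 - 9.0000) / 1.9322 = -1.8114.
Step 5: Two-sided p-value via normal approximation = 2*(1 - Phi(|z|)) = 0.070076.
Step 6: alpha = 0.05. fail to reject H0.

R = 5, z = -1.8114, p = 0.070076, fail to reject H0.


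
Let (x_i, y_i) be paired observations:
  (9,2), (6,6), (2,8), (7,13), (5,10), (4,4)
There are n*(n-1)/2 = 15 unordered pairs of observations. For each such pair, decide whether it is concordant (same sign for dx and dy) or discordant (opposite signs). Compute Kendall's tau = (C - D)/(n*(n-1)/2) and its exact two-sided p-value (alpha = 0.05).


Step 1: Enumerate the 15 unordered pairs (i,j) with i<j and classify each by sign(x_j-x_i) * sign(y_j-y_i).
  (1,2):dx=-3,dy=+4->D; (1,3):dx=-7,dy=+6->D; (1,4):dx=-2,dy=+11->D; (1,5):dx=-4,dy=+8->D
  (1,6):dx=-5,dy=+2->D; (2,3):dx=-4,dy=+2->D; (2,4):dx=+1,dy=+7->C; (2,5):dx=-1,dy=+4->D
  (2,6):dx=-2,dy=-2->C; (3,4):dx=+5,dy=+5->C; (3,5):dx=+3,dy=+2->C; (3,6):dx=+2,dy=-4->D
  (4,5):dx=-2,dy=-3->C; (4,6):dx=-3,dy=-9->C; (5,6):dx=-1,dy=-6->C
Step 2: C = 7, D = 8, total pairs = 15.
Step 3: tau = (C - D)/(n(n-1)/2) = (7 - 8)/15 = -0.066667.
Step 4: Exact two-sided p-value (enumerate n! = 720 permutations of y under H0): p = 1.000000.
Step 5: alpha = 0.05. fail to reject H0.

tau_b = -0.0667 (C=7, D=8), p = 1.000000, fail to reject H0.


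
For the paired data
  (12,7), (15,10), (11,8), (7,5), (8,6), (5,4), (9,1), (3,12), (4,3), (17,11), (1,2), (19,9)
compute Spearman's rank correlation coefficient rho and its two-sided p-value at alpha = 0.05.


Step 1: Rank x and y separately (midranks; no ties here).
rank(x): 12->9, 15->10, 11->8, 7->5, 8->6, 5->4, 9->7, 3->2, 4->3, 17->11, 1->1, 19->12
rank(y): 7->7, 10->10, 8->8, 5->5, 6->6, 4->4, 1->1, 12->12, 3->3, 11->11, 2->2, 9->9
Step 2: d_i = R_x(i) - R_y(i); compute d_i^2.
  (9-7)^2=4, (10-10)^2=0, (8-8)^2=0, (5-5)^2=0, (6-6)^2=0, (4-4)^2=0, (7-1)^2=36, (2-12)^2=100, (3-3)^2=0, (11-11)^2=0, (1-2)^2=1, (12-9)^2=9
sum(d^2) = 150.
Step 3: rho = 1 - 6*150 / (12*(12^2 - 1)) = 1 - 900/1716 = 0.475524.
Step 4: Under H0, t = rho * sqrt((n-2)/(1-rho^2)) = 1.7094 ~ t(10).
Step 5: Two-sided p-value from the t-distribution with 10 df = 0.118176.
Step 6: alpha = 0.05. fail to reject H0.

rho = 0.4755, p = 0.118176, fail to reject H0 at alpha = 0.05.


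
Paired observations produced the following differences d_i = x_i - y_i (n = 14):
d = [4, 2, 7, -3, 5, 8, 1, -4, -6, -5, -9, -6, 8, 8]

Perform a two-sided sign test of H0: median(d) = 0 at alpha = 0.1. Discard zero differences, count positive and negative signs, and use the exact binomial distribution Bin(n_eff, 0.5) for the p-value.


Step 1: Discard zero differences. Original n = 14; n_eff = number of nonzero differences = 14.
Nonzero differences (with sign): +4, +2, +7, -3, +5, +8, +1, -4, -6, -5, -9, -6, +8, +8
Step 2: Count signs: positive = 8, negative = 6.
Step 3: Under H0: P(positive) = 0.5, so the number of positives S ~ Bin(14, 0.5).
Step 4: Two-sided exact p-value = sum of Bin(14,0.5) probabilities at or below the observed probability = 0.790527.
Step 5: alpha = 0.1. fail to reject H0.

n_eff = 14, pos = 8, neg = 6, p = 0.790527, fail to reject H0.


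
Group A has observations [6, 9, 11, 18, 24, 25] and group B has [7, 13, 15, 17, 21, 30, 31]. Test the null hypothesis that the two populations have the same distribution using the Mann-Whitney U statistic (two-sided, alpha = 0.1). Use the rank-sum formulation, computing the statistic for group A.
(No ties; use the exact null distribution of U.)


Step 1: Combine and sort all 13 observations; assign midranks.
sorted (value, group): (6,X), (7,Y), (9,X), (11,X), (13,Y), (15,Y), (17,Y), (18,X), (21,Y), (24,X), (25,X), (30,Y), (31,Y)
ranks: 6->1, 7->2, 9->3, 11->4, 13->5, 15->6, 17->7, 18->8, 21->9, 24->10, 25->11, 30->12, 31->13
Step 2: Rank sum for X: R1 = 1 + 3 + 4 + 8 + 10 + 11 = 37.
Step 3: U_X = R1 - n1(n1+1)/2 = 37 - 6*7/2 = 37 - 21 = 16.
       U_Y = n1*n2 - U_X = 42 - 16 = 26.
Step 4: No ties, so the exact null distribution of U (based on enumerating the C(13,6) = 1716 equally likely rank assignments) gives the two-sided p-value.
Step 5: p-value = 0.533800; compare to alpha = 0.1. fail to reject H0.

U_X = 16, p = 0.533800, fail to reject H0 at alpha = 0.1.


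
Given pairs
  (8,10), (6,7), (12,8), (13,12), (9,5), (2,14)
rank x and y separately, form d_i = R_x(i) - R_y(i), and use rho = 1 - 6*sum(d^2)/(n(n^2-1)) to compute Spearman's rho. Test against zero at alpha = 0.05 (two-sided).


Step 1: Rank x and y separately (midranks; no ties here).
rank(x): 8->3, 6->2, 12->5, 13->6, 9->4, 2->1
rank(y): 10->4, 7->2, 8->3, 12->5, 5->1, 14->6
Step 2: d_i = R_x(i) - R_y(i); compute d_i^2.
  (3-4)^2=1, (2-2)^2=0, (5-3)^2=4, (6-5)^2=1, (4-1)^2=9, (1-6)^2=25
sum(d^2) = 40.
Step 3: rho = 1 - 6*40 / (6*(6^2 - 1)) = 1 - 240/210 = -0.142857.
Step 4: Under H0, t = rho * sqrt((n-2)/(1-rho^2)) = -0.2887 ~ t(4).
Step 5: Two-sided p-value from the t-distribution with 4 df = 0.787172.
Step 6: alpha = 0.05. fail to reject H0.

rho = -0.1429, p = 0.787172, fail to reject H0 at alpha = 0.05.


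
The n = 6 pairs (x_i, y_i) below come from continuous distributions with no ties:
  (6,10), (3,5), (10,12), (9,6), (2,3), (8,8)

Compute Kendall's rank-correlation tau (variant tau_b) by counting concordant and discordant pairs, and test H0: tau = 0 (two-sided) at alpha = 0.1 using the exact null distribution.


Step 1: Enumerate the 15 unordered pairs (i,j) with i<j and classify each by sign(x_j-x_i) * sign(y_j-y_i).
  (1,2):dx=-3,dy=-5->C; (1,3):dx=+4,dy=+2->C; (1,4):dx=+3,dy=-4->D; (1,5):dx=-4,dy=-7->C
  (1,6):dx=+2,dy=-2->D; (2,3):dx=+7,dy=+7->C; (2,4):dx=+6,dy=+1->C; (2,5):dx=-1,dy=-2->C
  (2,6):dx=+5,dy=+3->C; (3,4):dx=-1,dy=-6->C; (3,5):dx=-8,dy=-9->C; (3,6):dx=-2,dy=-4->C
  (4,5):dx=-7,dy=-3->C; (4,6):dx=-1,dy=+2->D; (5,6):dx=+6,dy=+5->C
Step 2: C = 12, D = 3, total pairs = 15.
Step 3: tau = (C - D)/(n(n-1)/2) = (12 - 3)/15 = 0.600000.
Step 4: Exact two-sided p-value (enumerate n! = 720 permutations of y under H0): p = 0.136111.
Step 5: alpha = 0.1. fail to reject H0.

tau_b = 0.6000 (C=12, D=3), p = 0.136111, fail to reject H0.


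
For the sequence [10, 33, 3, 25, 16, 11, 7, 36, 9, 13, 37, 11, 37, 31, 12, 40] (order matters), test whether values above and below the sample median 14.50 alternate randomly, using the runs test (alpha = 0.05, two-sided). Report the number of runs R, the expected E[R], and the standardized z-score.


Step 1: Compute median = 14.50; label A = above, B = below.
Labels in order: BABAABBABBABAABA  (n_A = 8, n_B = 8)
Step 2: Count runs R = 12.
Step 3: Under H0 (random ordering), E[R] = 2*n_A*n_B/(n_A+n_B) + 1 = 2*8*8/16 + 1 = 9.0000.
        Var[R] = 2*n_A*n_B*(2*n_A*n_B - n_A - n_B) / ((n_A+n_B)^2 * (n_A+n_B-1)) = 14336/3840 = 3.7333.
        SD[R] = 1.9322.
Step 4: Continuity-corrected z = (R - 0.5 - E[R]) / SD[R] = (12 - 0.5 - 9.0000) / 1.9322 = 1.2939.
Step 5: Two-sided p-value via normal approximation = 2*(1 - Phi(|z|)) = 0.195709.
Step 6: alpha = 0.05. fail to reject H0.

R = 12, z = 1.2939, p = 0.195709, fail to reject H0.


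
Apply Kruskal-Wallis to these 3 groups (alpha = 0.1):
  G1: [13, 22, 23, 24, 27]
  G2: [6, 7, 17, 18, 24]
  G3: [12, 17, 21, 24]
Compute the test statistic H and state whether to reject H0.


Step 1: Combine all N = 14 observations and assign midranks.
sorted (value, group, rank): (6,G2,1), (7,G2,2), (12,G3,3), (13,G1,4), (17,G2,5.5), (17,G3,5.5), (18,G2,7), (21,G3,8), (22,G1,9), (23,G1,10), (24,G1,12), (24,G2,12), (24,G3,12), (27,G1,14)
Step 2: Sum ranks within each group.
R_1 = 49 (n_1 = 5)
R_2 = 27.5 (n_2 = 5)
R_3 = 28.5 (n_3 = 4)
Step 3: H = 12/(N(N+1)) * sum(R_i^2/n_i) - 3(N+1)
     = 12/(14*15) * (49^2/5 + 27.5^2/5 + 28.5^2/4) - 3*15
     = 0.057143 * 834.513 - 45
     = 2.686429.
Step 4: Ties present; correction factor C = 1 - 30/(14^3 - 14) = 0.989011. Corrected H = 2.686429 / 0.989011 = 2.716278.
Step 5: Under H0, H ~ chi^2(2); p-value = 0.257139.
Step 6: alpha = 0.1. fail to reject H0.

H = 2.7163, df = 2, p = 0.257139, fail to reject H0.


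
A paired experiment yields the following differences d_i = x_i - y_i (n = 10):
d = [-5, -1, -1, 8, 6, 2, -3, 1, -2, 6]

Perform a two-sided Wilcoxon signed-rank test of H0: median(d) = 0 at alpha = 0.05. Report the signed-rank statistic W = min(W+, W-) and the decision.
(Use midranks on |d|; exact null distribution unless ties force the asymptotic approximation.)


Step 1: Drop any zero differences (none here) and take |d_i|.
|d| = [5, 1, 1, 8, 6, 2, 3, 1, 2, 6]
Step 2: Midrank |d_i| (ties get averaged ranks).
ranks: |5|->7, |1|->2, |1|->2, |8|->10, |6|->8.5, |2|->4.5, |3|->6, |1|->2, |2|->4.5, |6|->8.5
Step 3: Attach original signs; sum ranks with positive sign and with negative sign.
W+ = 10 + 8.5 + 4.5 + 2 + 8.5 = 33.5
W- = 7 + 2 + 2 + 6 + 4.5 = 21.5
(Check: W+ + W- = 55 should equal n(n+1)/2 = 55.)
Step 4: Test statistic W = min(W+, W-) = 21.5.
Step 5: Ties in |d|, so use the tie-corrected normal approximation.
        E[W] = n(n+1)/4 = 10*11/4 = 27.5.
        Tie groups: |d|=1 (t=3), |d|=2 (t=2), |d|=6 (t=2); sum(t^3 - t) = 36.
        Var[W] = n(n+1)(2n+1)/24 - sum(t^3-t)/48 = 2310/24 - 36/48 = 95.5.
        z = (W - E[W]) / sqrt(Var[W]) = (21.5 - 27.5) / 9.7724 = -0.6140.
        Two-sided p = 2*Phi(z) = 0.539233.
Step 6: alpha = 0.05. fail to reject H0.

W+ = 33.5, W- = 21.5, W = min = 21.5, p = 0.539233, fail to reject H0.


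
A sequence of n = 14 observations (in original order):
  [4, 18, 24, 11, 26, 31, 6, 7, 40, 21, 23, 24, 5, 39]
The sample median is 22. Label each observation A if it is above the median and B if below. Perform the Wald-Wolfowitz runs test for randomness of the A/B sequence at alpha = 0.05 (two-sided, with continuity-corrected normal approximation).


Step 1: Compute median = 22; label A = above, B = below.
Labels in order: BBABAABBABAABA  (n_A = 7, n_B = 7)
Step 2: Count runs R = 10.
Step 3: Under H0 (random ordering), E[R] = 2*n_A*n_B/(n_A+n_B) + 1 = 2*7*7/14 + 1 = 8.0000.
        Var[R] = 2*n_A*n_B*(2*n_A*n_B - n_A - n_B) / ((n_A+n_B)^2 * (n_A+n_B-1)) = 8232/2548 = 3.2308.
        SD[R] = 1.7974.
Step 4: Continuity-corrected z = (R - 0.5 - E[R]) / SD[R] = (10 - 0.5 - 8.0000) / 1.7974 = 0.8345.
Step 5: Two-sided p-value via normal approximation = 2*(1 - Phi(|z|)) = 0.403986.
Step 6: alpha = 0.05. fail to reject H0.

R = 10, z = 0.8345, p = 0.403986, fail to reject H0.


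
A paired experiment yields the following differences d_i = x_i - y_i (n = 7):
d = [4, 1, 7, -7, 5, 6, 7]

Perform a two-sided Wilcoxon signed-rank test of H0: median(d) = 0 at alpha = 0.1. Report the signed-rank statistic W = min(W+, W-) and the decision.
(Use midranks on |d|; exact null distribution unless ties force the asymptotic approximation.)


Step 1: Drop any zero differences (none here) and take |d_i|.
|d| = [4, 1, 7, 7, 5, 6, 7]
Step 2: Midrank |d_i| (ties get averaged ranks).
ranks: |4|->2, |1|->1, |7|->6, |7|->6, |5|->3, |6|->4, |7|->6
Step 3: Attach original signs; sum ranks with positive sign and with negative sign.
W+ = 2 + 1 + 6 + 3 + 4 + 6 = 22
W- = 6 = 6
(Check: W+ + W- = 28 should equal n(n+1)/2 = 28.)
Step 4: Test statistic W = min(W+, W-) = 6.
Step 5: Ties in |d|, so use the tie-corrected normal approximation.
        E[W] = n(n+1)/4 = 7*8/4 = 14.
        Tie groups: |d|=7 (t=3); sum(t^3 - t) = 24.
        Var[W] = n(n+1)(2n+1)/24 - sum(t^3-t)/48 = 840/24 - 24/48 = 34.5.
        z = (W - E[W]) / sqrt(Var[W]) = (6 - 14) / 5.8737 = -1.3620.
        Two-sided p = 2*Phi(z) = 0.173195.
Step 6: alpha = 0.1. fail to reject H0.

W+ = 22, W- = 6, W = min = 6, p = 0.173195, fail to reject H0.


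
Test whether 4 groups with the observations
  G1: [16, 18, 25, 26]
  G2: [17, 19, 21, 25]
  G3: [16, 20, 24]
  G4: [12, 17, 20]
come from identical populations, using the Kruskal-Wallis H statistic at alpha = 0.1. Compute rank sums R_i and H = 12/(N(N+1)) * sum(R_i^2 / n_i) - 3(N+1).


Step 1: Combine all N = 14 observations and assign midranks.
sorted (value, group, rank): (12,G4,1), (16,G1,2.5), (16,G3,2.5), (17,G2,4.5), (17,G4,4.5), (18,G1,6), (19,G2,7), (20,G3,8.5), (20,G4,8.5), (21,G2,10), (24,G3,11), (25,G1,12.5), (25,G2,12.5), (26,G1,14)
Step 2: Sum ranks within each group.
R_1 = 35 (n_1 = 4)
R_2 = 34 (n_2 = 4)
R_3 = 22 (n_3 = 3)
R_4 = 14 (n_4 = 3)
Step 3: H = 12/(N(N+1)) * sum(R_i^2/n_i) - 3(N+1)
     = 12/(14*15) * (35^2/4 + 34^2/4 + 22^2/3 + 14^2/3) - 3*15
     = 0.057143 * 821.917 - 45
     = 1.966667.
Step 4: Ties present; correction factor C = 1 - 24/(14^3 - 14) = 0.991209. Corrected H = 1.966667 / 0.991209 = 1.984109.
Step 5: Under H0, H ~ chi^2(3); p-value = 0.575711.
Step 6: alpha = 0.1. fail to reject H0.

H = 1.9841, df = 3, p = 0.575711, fail to reject H0.


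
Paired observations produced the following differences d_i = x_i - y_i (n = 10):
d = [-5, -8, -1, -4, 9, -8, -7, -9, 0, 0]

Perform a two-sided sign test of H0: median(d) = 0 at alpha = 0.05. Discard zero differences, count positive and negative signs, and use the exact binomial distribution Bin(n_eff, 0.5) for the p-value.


Step 1: Discard zero differences. Original n = 10; n_eff = number of nonzero differences = 8.
Nonzero differences (with sign): -5, -8, -1, -4, +9, -8, -7, -9
Step 2: Count signs: positive = 1, negative = 7.
Step 3: Under H0: P(positive) = 0.5, so the number of positives S ~ Bin(8, 0.5).
Step 4: Two-sided exact p-value = sum of Bin(8,0.5) probabilities at or below the observed probability = 0.070312.
Step 5: alpha = 0.05. fail to reject H0.

n_eff = 8, pos = 1, neg = 7, p = 0.070312, fail to reject H0.


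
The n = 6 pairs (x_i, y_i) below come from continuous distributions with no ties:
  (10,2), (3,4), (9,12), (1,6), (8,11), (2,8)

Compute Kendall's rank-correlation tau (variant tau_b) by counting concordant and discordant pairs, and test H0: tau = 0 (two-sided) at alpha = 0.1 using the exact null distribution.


Step 1: Enumerate the 15 unordered pairs (i,j) with i<j and classify each by sign(x_j-x_i) * sign(y_j-y_i).
  (1,2):dx=-7,dy=+2->D; (1,3):dx=-1,dy=+10->D; (1,4):dx=-9,dy=+4->D; (1,5):dx=-2,dy=+9->D
  (1,6):dx=-8,dy=+6->D; (2,3):dx=+6,dy=+8->C; (2,4):dx=-2,dy=+2->D; (2,5):dx=+5,dy=+7->C
  (2,6):dx=-1,dy=+4->D; (3,4):dx=-8,dy=-6->C; (3,5):dx=-1,dy=-1->C; (3,6):dx=-7,dy=-4->C
  (4,5):dx=+7,dy=+5->C; (4,6):dx=+1,dy=+2->C; (5,6):dx=-6,dy=-3->C
Step 2: C = 8, D = 7, total pairs = 15.
Step 3: tau = (C - D)/(n(n-1)/2) = (8 - 7)/15 = 0.066667.
Step 4: Exact two-sided p-value (enumerate n! = 720 permutations of y under H0): p = 1.000000.
Step 5: alpha = 0.1. fail to reject H0.

tau_b = 0.0667 (C=8, D=7), p = 1.000000, fail to reject H0.


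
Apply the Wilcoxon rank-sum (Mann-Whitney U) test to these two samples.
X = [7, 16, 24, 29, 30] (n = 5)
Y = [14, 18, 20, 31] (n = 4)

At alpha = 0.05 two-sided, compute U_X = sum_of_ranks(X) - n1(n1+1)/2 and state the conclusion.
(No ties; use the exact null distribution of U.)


Step 1: Combine and sort all 9 observations; assign midranks.
sorted (value, group): (7,X), (14,Y), (16,X), (18,Y), (20,Y), (24,X), (29,X), (30,X), (31,Y)
ranks: 7->1, 14->2, 16->3, 18->4, 20->5, 24->6, 29->7, 30->8, 31->9
Step 2: Rank sum for X: R1 = 1 + 3 + 6 + 7 + 8 = 25.
Step 3: U_X = R1 - n1(n1+1)/2 = 25 - 5*6/2 = 25 - 15 = 10.
       U_Y = n1*n2 - U_X = 20 - 10 = 10.
Step 4: No ties, so the exact null distribution of U (based on enumerating the C(9,5) = 126 equally likely rank assignments) gives the two-sided p-value.
Step 5: p-value = 1.000000; compare to alpha = 0.05. fail to reject H0.

U_X = 10, p = 1.000000, fail to reject H0 at alpha = 0.05.


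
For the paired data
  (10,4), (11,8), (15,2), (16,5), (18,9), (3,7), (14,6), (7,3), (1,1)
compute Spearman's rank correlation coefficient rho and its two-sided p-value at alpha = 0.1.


Step 1: Rank x and y separately (midranks; no ties here).
rank(x): 10->4, 11->5, 15->7, 16->8, 18->9, 3->2, 14->6, 7->3, 1->1
rank(y): 4->4, 8->8, 2->2, 5->5, 9->9, 7->7, 6->6, 3->3, 1->1
Step 2: d_i = R_x(i) - R_y(i); compute d_i^2.
  (4-4)^2=0, (5-8)^2=9, (7-2)^2=25, (8-5)^2=9, (9-9)^2=0, (2-7)^2=25, (6-6)^2=0, (3-3)^2=0, (1-1)^2=0
sum(d^2) = 68.
Step 3: rho = 1 - 6*68 / (9*(9^2 - 1)) = 1 - 408/720 = 0.433333.
Step 4: Under H0, t = rho * sqrt((n-2)/(1-rho^2)) = 1.2721 ~ t(7).
Step 5: Two-sided p-value from the t-distribution with 7 df = 0.243952.
Step 6: alpha = 0.1. fail to reject H0.

rho = 0.4333, p = 0.243952, fail to reject H0 at alpha = 0.1.


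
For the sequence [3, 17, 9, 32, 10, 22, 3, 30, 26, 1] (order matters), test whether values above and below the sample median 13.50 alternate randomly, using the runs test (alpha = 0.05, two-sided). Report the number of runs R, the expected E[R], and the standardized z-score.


Step 1: Compute median = 13.50; label A = above, B = below.
Labels in order: BABABABAAB  (n_A = 5, n_B = 5)
Step 2: Count runs R = 9.
Step 3: Under H0 (random ordering), E[R] = 2*n_A*n_B/(n_A+n_B) + 1 = 2*5*5/10 + 1 = 6.0000.
        Var[R] = 2*n_A*n_B*(2*n_A*n_B - n_A - n_B) / ((n_A+n_B)^2 * (n_A+n_B-1)) = 2000/900 = 2.2222.
        SD[R] = 1.4907.
Step 4: Continuity-corrected z = (R - 0.5 - E[R]) / SD[R] = (9 - 0.5 - 6.0000) / 1.4907 = 1.6771.
Step 5: Two-sided p-value via normal approximation = 2*(1 - Phi(|z|)) = 0.093533.
Step 6: alpha = 0.05. fail to reject H0.

R = 9, z = 1.6771, p = 0.093533, fail to reject H0.


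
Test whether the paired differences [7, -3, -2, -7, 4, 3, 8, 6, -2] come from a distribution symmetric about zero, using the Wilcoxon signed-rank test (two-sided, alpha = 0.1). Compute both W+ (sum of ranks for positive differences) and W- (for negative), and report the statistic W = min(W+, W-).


Step 1: Drop any zero differences (none here) and take |d_i|.
|d| = [7, 3, 2, 7, 4, 3, 8, 6, 2]
Step 2: Midrank |d_i| (ties get averaged ranks).
ranks: |7|->7.5, |3|->3.5, |2|->1.5, |7|->7.5, |4|->5, |3|->3.5, |8|->9, |6|->6, |2|->1.5
Step 3: Attach original signs; sum ranks with positive sign and with negative sign.
W+ = 7.5 + 5 + 3.5 + 9 + 6 = 31
W- = 3.5 + 1.5 + 7.5 + 1.5 = 14
(Check: W+ + W- = 45 should equal n(n+1)/2 = 45.)
Step 4: Test statistic W = min(W+, W-) = 14.
Step 5: Ties in |d|, so use the tie-corrected normal approximation.
        E[W] = n(n+1)/4 = 9*10/4 = 22.5.
        Tie groups: |d|=2 (t=2), |d|=3 (t=2), |d|=7 (t=2); sum(t^3 - t) = 18.
        Var[W] = n(n+1)(2n+1)/24 - sum(t^3-t)/48 = 1710/24 - 18/48 = 70.875.
        z = (W - E[W]) / sqrt(Var[W]) = (14 - 22.5) / 8.4187 = -1.0097.
        Two-sided p = 2*Phi(z) = 0.312661.
Step 6: alpha = 0.1. fail to reject H0.

W+ = 31, W- = 14, W = min = 14, p = 0.312661, fail to reject H0.


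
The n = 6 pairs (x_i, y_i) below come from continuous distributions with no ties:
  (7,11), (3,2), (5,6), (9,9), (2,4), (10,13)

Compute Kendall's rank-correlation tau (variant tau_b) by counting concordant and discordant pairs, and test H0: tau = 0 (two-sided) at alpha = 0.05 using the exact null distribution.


Step 1: Enumerate the 15 unordered pairs (i,j) with i<j and classify each by sign(x_j-x_i) * sign(y_j-y_i).
  (1,2):dx=-4,dy=-9->C; (1,3):dx=-2,dy=-5->C; (1,4):dx=+2,dy=-2->D; (1,5):dx=-5,dy=-7->C
  (1,6):dx=+3,dy=+2->C; (2,3):dx=+2,dy=+4->C; (2,4):dx=+6,dy=+7->C; (2,5):dx=-1,dy=+2->D
  (2,6):dx=+7,dy=+11->C; (3,4):dx=+4,dy=+3->C; (3,5):dx=-3,dy=-2->C; (3,6):dx=+5,dy=+7->C
  (4,5):dx=-7,dy=-5->C; (4,6):dx=+1,dy=+4->C; (5,6):dx=+8,dy=+9->C
Step 2: C = 13, D = 2, total pairs = 15.
Step 3: tau = (C - D)/(n(n-1)/2) = (13 - 2)/15 = 0.733333.
Step 4: Exact two-sided p-value (enumerate n! = 720 permutations of y under H0): p = 0.055556.
Step 5: alpha = 0.05. fail to reject H0.

tau_b = 0.7333 (C=13, D=2), p = 0.055556, fail to reject H0.


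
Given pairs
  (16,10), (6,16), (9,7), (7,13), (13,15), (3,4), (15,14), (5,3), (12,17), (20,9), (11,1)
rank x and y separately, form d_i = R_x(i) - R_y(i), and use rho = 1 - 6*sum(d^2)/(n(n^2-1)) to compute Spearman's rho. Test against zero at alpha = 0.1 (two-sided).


Step 1: Rank x and y separately (midranks; no ties here).
rank(x): 16->10, 6->3, 9->5, 7->4, 13->8, 3->1, 15->9, 5->2, 12->7, 20->11, 11->6
rank(y): 10->6, 16->10, 7->4, 13->7, 15->9, 4->3, 14->8, 3->2, 17->11, 9->5, 1->1
Step 2: d_i = R_x(i) - R_y(i); compute d_i^2.
  (10-6)^2=16, (3-10)^2=49, (5-4)^2=1, (4-7)^2=9, (8-9)^2=1, (1-3)^2=4, (9-8)^2=1, (2-2)^2=0, (7-11)^2=16, (11-5)^2=36, (6-1)^2=25
sum(d^2) = 158.
Step 3: rho = 1 - 6*158 / (11*(11^2 - 1)) = 1 - 948/1320 = 0.281818.
Step 4: Under H0, t = rho * sqrt((n-2)/(1-rho^2)) = 0.8812 ~ t(9).
Step 5: Two-sided p-value from the t-distribution with 9 df = 0.401145.
Step 6: alpha = 0.1. fail to reject H0.

rho = 0.2818, p = 0.401145, fail to reject H0 at alpha = 0.1.


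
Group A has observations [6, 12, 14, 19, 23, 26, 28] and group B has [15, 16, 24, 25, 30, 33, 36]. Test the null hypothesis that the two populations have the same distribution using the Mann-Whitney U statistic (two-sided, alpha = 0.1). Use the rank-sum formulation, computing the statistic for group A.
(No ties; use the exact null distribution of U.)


Step 1: Combine and sort all 14 observations; assign midranks.
sorted (value, group): (6,X), (12,X), (14,X), (15,Y), (16,Y), (19,X), (23,X), (24,Y), (25,Y), (26,X), (28,X), (30,Y), (33,Y), (36,Y)
ranks: 6->1, 12->2, 14->3, 15->4, 16->5, 19->6, 23->7, 24->8, 25->9, 26->10, 28->11, 30->12, 33->13, 36->14
Step 2: Rank sum for X: R1 = 1 + 2 + 3 + 6 + 7 + 10 + 11 = 40.
Step 3: U_X = R1 - n1(n1+1)/2 = 40 - 7*8/2 = 40 - 28 = 12.
       U_Y = n1*n2 - U_X = 49 - 12 = 37.
Step 4: No ties, so the exact null distribution of U (based on enumerating the C(14,7) = 3432 equally likely rank assignments) gives the two-sided p-value.
Step 5: p-value = 0.128205; compare to alpha = 0.1. fail to reject H0.

U_X = 12, p = 0.128205, fail to reject H0 at alpha = 0.1.


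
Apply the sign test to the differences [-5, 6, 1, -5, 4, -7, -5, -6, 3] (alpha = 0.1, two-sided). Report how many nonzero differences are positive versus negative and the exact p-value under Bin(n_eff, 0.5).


Step 1: Discard zero differences. Original n = 9; n_eff = number of nonzero differences = 9.
Nonzero differences (with sign): -5, +6, +1, -5, +4, -7, -5, -6, +3
Step 2: Count signs: positive = 4, negative = 5.
Step 3: Under H0: P(positive) = 0.5, so the number of positives S ~ Bin(9, 0.5).
Step 4: Two-sided exact p-value = sum of Bin(9,0.5) probabilities at or below the observed probability = 1.000000.
Step 5: alpha = 0.1. fail to reject H0.

n_eff = 9, pos = 4, neg = 5, p = 1.000000, fail to reject H0.


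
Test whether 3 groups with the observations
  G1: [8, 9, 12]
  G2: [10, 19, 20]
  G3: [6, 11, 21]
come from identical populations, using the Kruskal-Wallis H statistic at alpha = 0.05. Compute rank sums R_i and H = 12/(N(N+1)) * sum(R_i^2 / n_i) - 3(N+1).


Step 1: Combine all N = 9 observations and assign midranks.
sorted (value, group, rank): (6,G3,1), (8,G1,2), (9,G1,3), (10,G2,4), (11,G3,5), (12,G1,6), (19,G2,7), (20,G2,8), (21,G3,9)
Step 2: Sum ranks within each group.
R_1 = 11 (n_1 = 3)
R_2 = 19 (n_2 = 3)
R_3 = 15 (n_3 = 3)
Step 3: H = 12/(N(N+1)) * sum(R_i^2/n_i) - 3(N+1)
     = 12/(9*10) * (11^2/3 + 19^2/3 + 15^2/3) - 3*10
     = 0.133333 * 235.667 - 30
     = 1.422222.
Step 4: No ties, so H is used without correction.
Step 5: Under H0, H ~ chi^2(2); p-value = 0.491098.
Step 6: alpha = 0.05. fail to reject H0.

H = 1.4222, df = 2, p = 0.491098, fail to reject H0.


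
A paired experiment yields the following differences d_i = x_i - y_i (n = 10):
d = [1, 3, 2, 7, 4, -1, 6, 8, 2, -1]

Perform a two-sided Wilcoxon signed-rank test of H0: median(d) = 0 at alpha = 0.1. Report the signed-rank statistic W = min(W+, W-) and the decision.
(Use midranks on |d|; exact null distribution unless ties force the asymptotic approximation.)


Step 1: Drop any zero differences (none here) and take |d_i|.
|d| = [1, 3, 2, 7, 4, 1, 6, 8, 2, 1]
Step 2: Midrank |d_i| (ties get averaged ranks).
ranks: |1|->2, |3|->6, |2|->4.5, |7|->9, |4|->7, |1|->2, |6|->8, |8|->10, |2|->4.5, |1|->2
Step 3: Attach original signs; sum ranks with positive sign and with negative sign.
W+ = 2 + 6 + 4.5 + 9 + 7 + 8 + 10 + 4.5 = 51
W- = 2 + 2 = 4
(Check: W+ + W- = 55 should equal n(n+1)/2 = 55.)
Step 4: Test statistic W = min(W+, W-) = 4.
Step 5: Ties in |d|, so use the tie-corrected normal approximation.
        E[W] = n(n+1)/4 = 10*11/4 = 27.5.
        Tie groups: |d|=1 (t=3), |d|=2 (t=2); sum(t^3 - t) = 30.
        Var[W] = n(n+1)(2n+1)/24 - sum(t^3-t)/48 = 2310/24 - 30/48 = 95.625.
        z = (W - E[W]) / sqrt(Var[W]) = (4 - 27.5) / 9.7788 = -2.4032.
        Two-sided p = 2*Phi(z) = 0.016254.
Step 6: alpha = 0.1. reject H0.

W+ = 51, W- = 4, W = min = 4, p = 0.016254, reject H0.


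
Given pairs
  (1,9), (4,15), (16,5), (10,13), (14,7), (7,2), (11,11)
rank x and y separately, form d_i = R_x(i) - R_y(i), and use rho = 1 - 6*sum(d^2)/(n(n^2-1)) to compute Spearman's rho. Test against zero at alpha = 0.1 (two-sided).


Step 1: Rank x and y separately (midranks; no ties here).
rank(x): 1->1, 4->2, 16->7, 10->4, 14->6, 7->3, 11->5
rank(y): 9->4, 15->7, 5->2, 13->6, 7->3, 2->1, 11->5
Step 2: d_i = R_x(i) - R_y(i); compute d_i^2.
  (1-4)^2=9, (2-7)^2=25, (7-2)^2=25, (4-6)^2=4, (6-3)^2=9, (3-1)^2=4, (5-5)^2=0
sum(d^2) = 76.
Step 3: rho = 1 - 6*76 / (7*(7^2 - 1)) = 1 - 456/336 = -0.357143.
Step 4: Under H0, t = rho * sqrt((n-2)/(1-rho^2)) = -0.8550 ~ t(5).
Step 5: Two-sided p-value from the t-distribution with 5 df = 0.431611.
Step 6: alpha = 0.1. fail to reject H0.

rho = -0.3571, p = 0.431611, fail to reject H0 at alpha = 0.1.
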